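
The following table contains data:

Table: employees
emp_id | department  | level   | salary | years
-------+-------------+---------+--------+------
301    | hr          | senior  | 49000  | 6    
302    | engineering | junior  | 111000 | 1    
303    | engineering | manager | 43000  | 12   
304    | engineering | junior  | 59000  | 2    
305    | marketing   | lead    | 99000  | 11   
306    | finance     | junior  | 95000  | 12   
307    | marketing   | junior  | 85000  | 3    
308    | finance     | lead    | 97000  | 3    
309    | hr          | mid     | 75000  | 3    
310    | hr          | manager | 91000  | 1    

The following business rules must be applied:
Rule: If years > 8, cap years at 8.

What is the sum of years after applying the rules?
43

Step 1: 3 records have years > 8
Step 2: These records originally summed to 35
Step 3: After capping: 3 × 8 = 24
Step 4: Unaffected records sum: 19
Step 5: Final sum = 24 + 19 = 43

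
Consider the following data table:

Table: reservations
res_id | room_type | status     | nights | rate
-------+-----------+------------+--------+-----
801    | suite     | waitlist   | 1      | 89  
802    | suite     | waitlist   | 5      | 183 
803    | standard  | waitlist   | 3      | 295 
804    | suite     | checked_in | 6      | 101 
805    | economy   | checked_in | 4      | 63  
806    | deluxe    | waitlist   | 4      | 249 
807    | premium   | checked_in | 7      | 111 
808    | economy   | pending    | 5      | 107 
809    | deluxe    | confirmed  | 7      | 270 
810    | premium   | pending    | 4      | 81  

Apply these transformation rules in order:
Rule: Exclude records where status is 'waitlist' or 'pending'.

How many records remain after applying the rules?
4

Step 1: Count records to exclude
  - 4 (waitlist) + 2 (pending) = 6 records
Step 2: Total records: 10
Step 3: Remaining = 10 - 6 = 4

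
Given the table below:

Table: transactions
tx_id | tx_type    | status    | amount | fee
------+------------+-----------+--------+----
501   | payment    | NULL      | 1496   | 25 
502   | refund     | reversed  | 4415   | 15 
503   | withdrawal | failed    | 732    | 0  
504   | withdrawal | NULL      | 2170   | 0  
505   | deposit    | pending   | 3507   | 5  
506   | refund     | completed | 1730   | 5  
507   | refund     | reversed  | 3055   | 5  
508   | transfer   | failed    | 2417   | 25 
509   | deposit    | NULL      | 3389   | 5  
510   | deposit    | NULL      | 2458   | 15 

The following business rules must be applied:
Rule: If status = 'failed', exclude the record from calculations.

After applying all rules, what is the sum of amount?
22220

Step 1: Identify records where status = 'failed'
Step 2: The excluded records sum to 3149
Step 3: Original total amount = 25369
Step 4: Remaining total = 25369 - 3149 = 22220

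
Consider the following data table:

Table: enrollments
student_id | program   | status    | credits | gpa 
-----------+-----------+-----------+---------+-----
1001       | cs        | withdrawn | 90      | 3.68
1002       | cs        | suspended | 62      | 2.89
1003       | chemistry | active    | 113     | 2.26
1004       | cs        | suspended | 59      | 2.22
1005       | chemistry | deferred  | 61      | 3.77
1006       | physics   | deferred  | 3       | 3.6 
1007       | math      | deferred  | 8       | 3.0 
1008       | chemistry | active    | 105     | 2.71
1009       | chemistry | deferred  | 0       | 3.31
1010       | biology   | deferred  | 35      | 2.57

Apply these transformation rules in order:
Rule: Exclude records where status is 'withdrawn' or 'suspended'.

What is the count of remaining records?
7

Step 1: Count records to exclude
  - 1 (withdrawn) + 2 (suspended) = 3 records
Step 2: Total records: 10
Step 3: Remaining = 10 - 3 = 7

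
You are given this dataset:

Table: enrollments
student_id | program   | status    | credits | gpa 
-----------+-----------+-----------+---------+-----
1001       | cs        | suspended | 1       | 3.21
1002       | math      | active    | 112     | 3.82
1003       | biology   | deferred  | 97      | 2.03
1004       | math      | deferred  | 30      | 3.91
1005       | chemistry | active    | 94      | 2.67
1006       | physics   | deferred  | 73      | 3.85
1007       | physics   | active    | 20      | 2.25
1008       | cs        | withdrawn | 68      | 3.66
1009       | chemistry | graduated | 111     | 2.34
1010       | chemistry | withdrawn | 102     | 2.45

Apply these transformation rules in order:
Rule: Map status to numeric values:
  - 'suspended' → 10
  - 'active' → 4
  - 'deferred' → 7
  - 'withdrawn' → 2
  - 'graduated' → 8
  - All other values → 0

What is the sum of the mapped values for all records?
55

Step 1: Apply mapping to each record
Step 2: Count by status:
  'suspended': 1 records × 10 = 10
  'active': 3 records × 4 = 12
  'deferred': 3 records × 7 = 21
  'withdrawn': 2 records × 2 = 4
  'graduated': 1 records × 8 = 8
Step 3: Sum all mapped values = 55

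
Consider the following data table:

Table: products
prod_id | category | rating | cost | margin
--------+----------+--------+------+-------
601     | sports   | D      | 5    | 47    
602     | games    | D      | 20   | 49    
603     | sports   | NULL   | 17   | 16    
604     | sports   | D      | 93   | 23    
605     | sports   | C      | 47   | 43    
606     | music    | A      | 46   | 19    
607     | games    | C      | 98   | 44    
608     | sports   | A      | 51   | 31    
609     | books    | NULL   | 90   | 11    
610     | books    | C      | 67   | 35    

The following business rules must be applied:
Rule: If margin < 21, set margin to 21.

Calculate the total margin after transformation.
335

Step 1: 3 records have margin < 21
Step 2: These records originally summed to 46
Step 3: After setting to minimum: 3 × 21 = 63
Step 4: Unaffected records sum: 272
Step 5: Final sum = 63 + 272 = 335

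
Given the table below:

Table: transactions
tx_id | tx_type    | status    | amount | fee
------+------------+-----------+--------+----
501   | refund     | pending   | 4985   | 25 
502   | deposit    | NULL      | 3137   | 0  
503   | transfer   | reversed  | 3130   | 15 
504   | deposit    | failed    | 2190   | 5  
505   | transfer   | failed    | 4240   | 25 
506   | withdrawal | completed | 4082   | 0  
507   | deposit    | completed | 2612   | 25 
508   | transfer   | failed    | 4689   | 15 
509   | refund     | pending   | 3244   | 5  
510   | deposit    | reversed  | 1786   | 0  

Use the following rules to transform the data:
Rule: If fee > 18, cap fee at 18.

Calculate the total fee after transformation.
94

Step 1: 3 records have fee > 18
Step 2: These records originally summed to 75
Step 3: After capping: 3 × 18 = 54
Step 4: Unaffected records sum: 40
Step 5: Final sum = 54 + 40 = 94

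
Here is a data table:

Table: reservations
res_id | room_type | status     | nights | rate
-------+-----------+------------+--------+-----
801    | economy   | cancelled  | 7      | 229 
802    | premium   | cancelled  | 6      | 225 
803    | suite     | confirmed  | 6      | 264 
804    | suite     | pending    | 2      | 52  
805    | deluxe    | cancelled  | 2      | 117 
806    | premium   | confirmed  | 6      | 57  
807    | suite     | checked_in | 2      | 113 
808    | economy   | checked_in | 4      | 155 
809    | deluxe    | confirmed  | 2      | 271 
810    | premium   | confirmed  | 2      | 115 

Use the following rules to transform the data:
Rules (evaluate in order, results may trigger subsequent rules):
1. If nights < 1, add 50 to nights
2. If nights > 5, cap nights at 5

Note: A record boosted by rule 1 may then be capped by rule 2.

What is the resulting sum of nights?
34

Step 1: Apply rule 1 to records with nights < 1
  - 0 records get bonus of 50
  - Of these, 0 records then exceed 5 and get capped
Step 2: Apply rule 2 to records with nights > 5
  - 4 records (original) are capped
Step 3: Calculate final sum = 34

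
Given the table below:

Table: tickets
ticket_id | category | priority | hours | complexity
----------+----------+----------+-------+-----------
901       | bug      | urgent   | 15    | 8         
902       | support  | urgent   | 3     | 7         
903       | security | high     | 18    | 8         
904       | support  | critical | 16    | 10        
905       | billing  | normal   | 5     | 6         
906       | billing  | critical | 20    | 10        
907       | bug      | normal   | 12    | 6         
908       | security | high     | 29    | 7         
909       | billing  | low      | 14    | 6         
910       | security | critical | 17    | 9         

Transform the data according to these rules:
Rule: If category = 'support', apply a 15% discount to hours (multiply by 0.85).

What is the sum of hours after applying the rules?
146.15

Step 1: Records with category = 'support' have total hours = 19
Step 2: Apply multiplier: 19 × 0.85 = 16.15
Step 3: Other records total: 130
Step 4: Final sum = 16.15 + 130 = 146.15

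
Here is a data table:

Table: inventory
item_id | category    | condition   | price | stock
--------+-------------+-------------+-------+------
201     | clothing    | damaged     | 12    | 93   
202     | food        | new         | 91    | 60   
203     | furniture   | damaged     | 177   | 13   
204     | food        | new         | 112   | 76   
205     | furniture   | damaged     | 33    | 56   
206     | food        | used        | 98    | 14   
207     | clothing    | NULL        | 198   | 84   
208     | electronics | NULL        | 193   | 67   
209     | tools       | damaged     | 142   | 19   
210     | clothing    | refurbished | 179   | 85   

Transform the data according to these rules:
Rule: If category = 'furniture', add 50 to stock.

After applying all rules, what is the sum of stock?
667

Step 1: Count records where category = 'furniture': 2
Step 2: Total bonus added: 2 × 50 = 100
Step 3: Original sum of stock: 567
Step 4: Final sum = 567 + 100 = 667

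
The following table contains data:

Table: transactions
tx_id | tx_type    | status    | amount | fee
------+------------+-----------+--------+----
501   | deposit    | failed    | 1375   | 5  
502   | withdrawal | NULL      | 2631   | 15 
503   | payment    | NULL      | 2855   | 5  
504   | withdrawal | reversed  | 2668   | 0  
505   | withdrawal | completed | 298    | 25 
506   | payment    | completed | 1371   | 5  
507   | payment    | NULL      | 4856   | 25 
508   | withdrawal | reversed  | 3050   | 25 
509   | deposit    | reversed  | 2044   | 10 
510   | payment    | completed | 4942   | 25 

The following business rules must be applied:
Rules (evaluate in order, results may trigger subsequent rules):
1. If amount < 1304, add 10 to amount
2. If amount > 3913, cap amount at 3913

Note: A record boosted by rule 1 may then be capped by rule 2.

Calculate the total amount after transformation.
24128

Step 1: Apply rule 1 to records with amount < 1304
  - 1 records get bonus of 10
  - Of these, 0 records then exceed 3913 and get capped
Step 2: Apply rule 2 to records with amount > 3913
  - 2 records (original) are capped
Step 3: Calculate final sum = 24128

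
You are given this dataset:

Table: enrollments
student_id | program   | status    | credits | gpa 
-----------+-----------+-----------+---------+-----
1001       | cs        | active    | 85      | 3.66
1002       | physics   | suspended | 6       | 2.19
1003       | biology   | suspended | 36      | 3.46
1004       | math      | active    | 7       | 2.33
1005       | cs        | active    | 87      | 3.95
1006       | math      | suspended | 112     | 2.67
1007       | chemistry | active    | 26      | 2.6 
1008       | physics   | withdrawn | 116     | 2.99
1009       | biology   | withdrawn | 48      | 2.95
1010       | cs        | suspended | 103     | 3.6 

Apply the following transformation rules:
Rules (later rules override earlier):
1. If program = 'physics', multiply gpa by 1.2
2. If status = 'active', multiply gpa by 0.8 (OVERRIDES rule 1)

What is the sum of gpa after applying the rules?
28.93

Step 1: Rule 2 takes priority for records with status = 'active'
  - 4 records: 12.54 × 0.8 = 10.03
Step 2: Rule 1 applies to remaining records with program = 'physics'
  - 2 records: 5.18 × 1.2 = 6.22
Step 3: Other records unchanged: 12.68
Step 4: Final sum = 10.03 + 6.22 + 12.68 = 28.93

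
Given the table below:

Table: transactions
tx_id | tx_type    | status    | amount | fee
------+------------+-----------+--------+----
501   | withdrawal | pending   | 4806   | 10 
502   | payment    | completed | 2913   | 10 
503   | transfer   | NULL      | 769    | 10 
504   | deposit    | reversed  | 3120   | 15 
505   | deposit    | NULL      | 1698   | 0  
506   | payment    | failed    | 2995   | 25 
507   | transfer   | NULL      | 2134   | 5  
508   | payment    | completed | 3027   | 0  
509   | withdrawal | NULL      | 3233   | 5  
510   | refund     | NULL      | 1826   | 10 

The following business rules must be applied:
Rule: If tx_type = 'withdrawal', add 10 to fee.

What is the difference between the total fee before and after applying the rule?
20

Step 1: Original sum of fee = 90
Step 2: 2 records have tx_type = 'withdrawal'
Step 3: Each affected record changes by 10
Step 4: Total change = 2 × 10 = 20
Step 5: New sum = 90 + 20 = 110
Step 6: Difference = |110 - 90| = 20
        (Sum increased by 20)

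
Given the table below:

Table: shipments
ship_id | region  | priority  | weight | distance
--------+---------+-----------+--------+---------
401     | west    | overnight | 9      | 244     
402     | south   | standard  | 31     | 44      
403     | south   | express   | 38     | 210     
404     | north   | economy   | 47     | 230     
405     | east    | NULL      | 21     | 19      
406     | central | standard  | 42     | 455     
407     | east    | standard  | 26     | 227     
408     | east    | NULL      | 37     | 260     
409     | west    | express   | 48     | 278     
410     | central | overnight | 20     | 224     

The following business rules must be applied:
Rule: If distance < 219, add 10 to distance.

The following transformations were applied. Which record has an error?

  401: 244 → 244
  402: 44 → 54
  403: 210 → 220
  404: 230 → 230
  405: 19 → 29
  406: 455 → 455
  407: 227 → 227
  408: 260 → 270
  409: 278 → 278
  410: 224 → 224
Record 408 has an error. The correct transformed value should be 260, not 270.

Step 1: Check each record against the rule
Step 2: Record 408 has distance = 260
Step 3: Since 260 >= 219, the bonus should not have been applied
Step 4: Correct value = 260, but claimed value = 270
Conclusion: Record 408 has the error.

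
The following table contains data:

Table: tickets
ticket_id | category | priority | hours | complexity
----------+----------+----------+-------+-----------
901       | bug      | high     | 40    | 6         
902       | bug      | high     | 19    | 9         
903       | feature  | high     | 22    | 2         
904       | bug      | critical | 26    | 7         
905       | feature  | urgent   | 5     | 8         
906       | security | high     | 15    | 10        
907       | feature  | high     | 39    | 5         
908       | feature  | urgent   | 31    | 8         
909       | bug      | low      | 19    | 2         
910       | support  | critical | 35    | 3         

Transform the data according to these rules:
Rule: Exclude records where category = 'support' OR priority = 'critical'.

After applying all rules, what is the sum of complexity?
50

Step 1: Find records where category = 'support' OR priority = 'critical'
Step 2: 2 records match, summing to 10
Step 3: Original sum: 60
Step 4: Remaining sum = 60 - 10 = 50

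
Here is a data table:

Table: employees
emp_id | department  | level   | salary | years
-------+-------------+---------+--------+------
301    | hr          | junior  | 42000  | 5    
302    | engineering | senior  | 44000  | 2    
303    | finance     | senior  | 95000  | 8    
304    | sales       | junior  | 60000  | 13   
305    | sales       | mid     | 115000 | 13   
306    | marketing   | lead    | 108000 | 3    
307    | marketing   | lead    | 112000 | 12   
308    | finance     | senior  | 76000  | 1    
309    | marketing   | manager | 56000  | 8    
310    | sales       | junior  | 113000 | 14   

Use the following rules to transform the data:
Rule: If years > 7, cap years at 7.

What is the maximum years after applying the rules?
7

Step 1: Original maximum years = 14
Step 2: Apply cap at 7
Step 3: 6 records had years > 7 and were capped
Step 4: Maximum after transformation = 7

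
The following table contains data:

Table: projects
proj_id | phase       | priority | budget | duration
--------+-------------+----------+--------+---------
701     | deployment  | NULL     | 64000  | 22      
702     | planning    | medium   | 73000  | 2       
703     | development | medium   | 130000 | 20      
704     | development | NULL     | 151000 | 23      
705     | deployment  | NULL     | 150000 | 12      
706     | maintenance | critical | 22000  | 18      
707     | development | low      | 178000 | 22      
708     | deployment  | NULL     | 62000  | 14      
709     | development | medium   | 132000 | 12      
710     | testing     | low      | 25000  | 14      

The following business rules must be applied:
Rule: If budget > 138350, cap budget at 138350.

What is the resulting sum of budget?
923050

Step 1: 3 records have budget > 138350
Step 2: These records originally summed to 479000
Step 3: After capping: 3 × 138350 = 415050
Step 4: Unaffected records sum: 508000
Step 5: Final sum = 415050 + 508000 = 923050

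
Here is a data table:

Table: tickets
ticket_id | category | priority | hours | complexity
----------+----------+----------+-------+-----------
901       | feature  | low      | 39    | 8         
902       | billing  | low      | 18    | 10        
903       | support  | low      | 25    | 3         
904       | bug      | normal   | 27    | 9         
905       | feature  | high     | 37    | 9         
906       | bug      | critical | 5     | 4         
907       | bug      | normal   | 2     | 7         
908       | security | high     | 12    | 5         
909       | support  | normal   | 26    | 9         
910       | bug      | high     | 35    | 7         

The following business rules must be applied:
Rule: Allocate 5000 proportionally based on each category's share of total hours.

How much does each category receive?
billing: 398.23, bug: 1526.55, feature: 1681.42, security: 265.49, support: 1128.32

Step 1: Calculate total hours = 226
Step 2: Calculate each category's proportion:
  billing: 18/226 = 7.96% → 398.23
  bug: 69/226 = 30.53% → 1526.55
  feature: 76/226 = 33.63% → 1681.42
  security: 12/226 = 5.31% → 265.49
  support: 51/226 = 22.57% → 1128.32
Step 3: Verify: sum of allocations ≈ 5000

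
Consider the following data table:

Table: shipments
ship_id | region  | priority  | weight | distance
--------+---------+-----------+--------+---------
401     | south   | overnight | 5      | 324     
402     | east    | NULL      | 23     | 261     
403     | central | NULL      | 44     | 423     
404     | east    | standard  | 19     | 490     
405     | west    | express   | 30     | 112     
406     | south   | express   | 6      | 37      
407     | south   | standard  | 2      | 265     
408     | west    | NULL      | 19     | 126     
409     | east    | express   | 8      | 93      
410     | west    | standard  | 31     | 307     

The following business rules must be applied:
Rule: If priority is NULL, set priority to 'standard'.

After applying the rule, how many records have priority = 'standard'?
6

Step 1: Count records where priority IS NULL
Step 2: Found 3 records with NULL priority
Step 3: These records will have priority set to 'standard'
Step 4: Records already having priority = 'standard': 3
Step 5: Answer: 3 + 3 = 6 records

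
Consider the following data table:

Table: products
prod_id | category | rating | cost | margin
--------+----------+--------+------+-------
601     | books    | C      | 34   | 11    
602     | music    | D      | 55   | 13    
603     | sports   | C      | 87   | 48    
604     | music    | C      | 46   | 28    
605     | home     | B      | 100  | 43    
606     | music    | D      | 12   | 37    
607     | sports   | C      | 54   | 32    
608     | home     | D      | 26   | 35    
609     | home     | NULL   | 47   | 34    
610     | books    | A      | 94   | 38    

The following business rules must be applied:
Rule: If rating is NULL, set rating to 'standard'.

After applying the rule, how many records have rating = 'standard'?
1

Step 1: Count records where rating IS NULL
Step 2: Found 1 records with NULL rating
Step 3: These records will have rating set to 'standard'
Step 4: Records already having rating = 'standard': 0
Step 5: Answer: 1 + 0 = 1 records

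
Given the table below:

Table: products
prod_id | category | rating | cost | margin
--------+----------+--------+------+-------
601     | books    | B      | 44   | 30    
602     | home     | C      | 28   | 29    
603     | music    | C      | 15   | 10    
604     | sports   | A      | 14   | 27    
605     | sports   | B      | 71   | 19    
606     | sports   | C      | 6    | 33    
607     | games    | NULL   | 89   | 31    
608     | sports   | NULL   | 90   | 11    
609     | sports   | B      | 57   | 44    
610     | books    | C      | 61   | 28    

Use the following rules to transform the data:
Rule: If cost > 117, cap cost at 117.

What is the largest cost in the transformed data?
90

Step 1: Original maximum cost = 90
Step 2: Check cap of 117 against maximum
Step 3: No records exceed the cap (max 90 <= cap 117), so no capping applies
Step 4: Maximum after transformation = 90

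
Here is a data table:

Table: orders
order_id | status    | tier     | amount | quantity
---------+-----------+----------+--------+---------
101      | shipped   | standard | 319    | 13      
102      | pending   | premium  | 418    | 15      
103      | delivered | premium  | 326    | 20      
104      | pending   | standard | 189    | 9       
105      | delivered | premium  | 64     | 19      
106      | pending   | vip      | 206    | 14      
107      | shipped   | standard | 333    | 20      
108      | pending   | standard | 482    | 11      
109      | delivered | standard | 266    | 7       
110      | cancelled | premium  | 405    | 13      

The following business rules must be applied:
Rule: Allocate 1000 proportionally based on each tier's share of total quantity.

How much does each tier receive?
premium: 475.18, standard: 425.53, vip: 99.29

Step 1: Calculate total quantity = 141
Step 2: Calculate each tier's proportion:
  premium: 67/141 = 47.52% → 475.18
  standard: 60/141 = 42.55% → 425.53
  vip: 14/141 = 9.93% → 99.29
Step 3: Verify: sum of allocations ≈ 1000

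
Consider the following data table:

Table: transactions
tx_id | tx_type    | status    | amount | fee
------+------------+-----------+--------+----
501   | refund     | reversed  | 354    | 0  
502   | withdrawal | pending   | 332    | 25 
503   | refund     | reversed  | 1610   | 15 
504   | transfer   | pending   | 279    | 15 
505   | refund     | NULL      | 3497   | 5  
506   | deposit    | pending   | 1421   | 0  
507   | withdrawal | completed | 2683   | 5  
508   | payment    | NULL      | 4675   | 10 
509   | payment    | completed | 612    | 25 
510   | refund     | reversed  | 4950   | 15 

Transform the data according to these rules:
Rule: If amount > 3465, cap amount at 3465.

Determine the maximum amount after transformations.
3465

Step 1: Original maximum amount = 4950
Step 2: Apply cap at 3465
Step 3: 3 records had amount > 3465 and were capped
Step 4: Maximum after transformation = 3465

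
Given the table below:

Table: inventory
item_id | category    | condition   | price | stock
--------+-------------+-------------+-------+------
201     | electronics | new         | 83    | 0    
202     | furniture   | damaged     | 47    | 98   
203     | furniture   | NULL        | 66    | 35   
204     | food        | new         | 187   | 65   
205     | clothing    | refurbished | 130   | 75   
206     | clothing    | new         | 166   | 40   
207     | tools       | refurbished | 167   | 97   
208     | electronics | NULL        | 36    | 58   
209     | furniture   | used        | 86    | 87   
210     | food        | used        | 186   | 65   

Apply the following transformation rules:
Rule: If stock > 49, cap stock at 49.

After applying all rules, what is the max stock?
49

Step 1: Original maximum stock = 98
Step 2: Apply cap at 49
Step 3: 7 records had stock > 49 and were capped
Step 4: Maximum after transformation = 49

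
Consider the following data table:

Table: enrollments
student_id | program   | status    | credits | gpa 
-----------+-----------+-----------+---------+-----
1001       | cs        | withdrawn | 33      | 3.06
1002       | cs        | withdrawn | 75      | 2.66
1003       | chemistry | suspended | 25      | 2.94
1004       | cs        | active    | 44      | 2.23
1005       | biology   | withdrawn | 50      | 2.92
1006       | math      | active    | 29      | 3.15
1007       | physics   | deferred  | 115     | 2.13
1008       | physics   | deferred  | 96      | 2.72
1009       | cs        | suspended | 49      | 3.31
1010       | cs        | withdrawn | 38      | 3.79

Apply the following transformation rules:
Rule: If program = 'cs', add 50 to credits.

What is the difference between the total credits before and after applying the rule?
250

Step 1: Original sum of credits = 554
Step 2: 5 records have program = 'cs'
Step 3: Each affected record changes by 50
Step 4: Total change = 5 × 50 = 250
Step 5: New sum = 554 + 250 = 804
Step 6: Difference = |804 - 554| = 250
        (Sum increased by 250)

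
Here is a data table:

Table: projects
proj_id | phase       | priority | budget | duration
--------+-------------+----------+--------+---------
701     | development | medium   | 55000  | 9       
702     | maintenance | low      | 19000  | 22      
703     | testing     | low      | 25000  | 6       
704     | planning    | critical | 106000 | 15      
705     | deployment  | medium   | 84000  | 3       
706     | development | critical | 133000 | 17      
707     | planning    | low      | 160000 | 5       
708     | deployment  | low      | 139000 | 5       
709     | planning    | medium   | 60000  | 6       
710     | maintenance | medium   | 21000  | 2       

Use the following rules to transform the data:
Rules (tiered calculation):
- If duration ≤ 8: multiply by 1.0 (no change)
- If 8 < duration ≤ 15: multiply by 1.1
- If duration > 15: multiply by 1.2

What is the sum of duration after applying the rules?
100.2

Step 1: Tier 1 (duration ≤ 8): 6 records, sum = 27 × 1.0 = 27.0
Step 2: Tier 2 (8 < duration ≤ 15): 2 records, sum = 24 × 1.1 = 26.4
Step 3: Tier 3 (duration > 15): 2 records, sum = 39 × 1.2 = 46.8
Step 4: Final sum = 27.0 + 26.4 + 46.8 = 100.2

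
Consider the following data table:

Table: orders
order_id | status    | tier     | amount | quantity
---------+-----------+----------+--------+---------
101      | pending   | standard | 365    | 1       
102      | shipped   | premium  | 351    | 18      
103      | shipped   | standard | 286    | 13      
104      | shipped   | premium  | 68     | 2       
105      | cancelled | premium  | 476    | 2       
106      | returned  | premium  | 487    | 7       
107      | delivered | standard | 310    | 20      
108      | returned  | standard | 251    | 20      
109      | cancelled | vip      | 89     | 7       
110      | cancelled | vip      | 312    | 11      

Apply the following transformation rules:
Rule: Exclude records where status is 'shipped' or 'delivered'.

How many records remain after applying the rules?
6

Step 1: Count records to exclude
  - 3 (shipped) + 1 (delivered) = 4 records
Step 2: Total records: 10
Step 3: Remaining = 10 - 4 = 6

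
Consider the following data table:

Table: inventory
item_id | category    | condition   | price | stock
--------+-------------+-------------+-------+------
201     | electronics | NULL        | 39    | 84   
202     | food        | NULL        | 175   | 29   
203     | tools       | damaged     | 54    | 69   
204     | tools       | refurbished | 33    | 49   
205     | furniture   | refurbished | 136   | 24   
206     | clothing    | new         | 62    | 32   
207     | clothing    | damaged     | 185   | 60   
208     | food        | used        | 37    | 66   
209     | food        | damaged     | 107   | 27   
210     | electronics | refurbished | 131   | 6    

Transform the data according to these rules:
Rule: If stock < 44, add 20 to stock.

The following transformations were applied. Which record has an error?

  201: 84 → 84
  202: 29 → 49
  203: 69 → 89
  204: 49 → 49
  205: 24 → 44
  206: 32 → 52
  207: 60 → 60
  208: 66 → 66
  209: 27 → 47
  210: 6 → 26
Record 203 has an error. The correct transformed value should be 69, not 89.

Step 1: Check each record against the rule
Step 2: Record 203 has stock = 69
Step 3: Since 69 >= 44, the bonus should not have been applied
Step 4: Correct value = 69, but claimed value = 89
Conclusion: Record 203 has the error.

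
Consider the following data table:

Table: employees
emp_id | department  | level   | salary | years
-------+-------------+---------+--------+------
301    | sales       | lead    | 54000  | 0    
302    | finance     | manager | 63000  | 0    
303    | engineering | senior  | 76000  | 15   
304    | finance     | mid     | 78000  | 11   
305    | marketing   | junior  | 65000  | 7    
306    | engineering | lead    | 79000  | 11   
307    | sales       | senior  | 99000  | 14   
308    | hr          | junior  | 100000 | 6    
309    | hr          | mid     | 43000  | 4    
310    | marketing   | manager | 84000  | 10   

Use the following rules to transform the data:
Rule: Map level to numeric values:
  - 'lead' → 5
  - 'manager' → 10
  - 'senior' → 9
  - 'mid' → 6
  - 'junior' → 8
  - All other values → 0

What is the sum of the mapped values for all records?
76

Step 1: Apply mapping to each record
Step 2: Count by status:
  'lead': 2 records × 5 = 10
  'manager': 2 records × 10 = 20
  'senior': 2 records × 9 = 18
  'mid': 2 records × 6 = 12
  'junior': 2 records × 8 = 16
Step 3: Sum all mapped values = 76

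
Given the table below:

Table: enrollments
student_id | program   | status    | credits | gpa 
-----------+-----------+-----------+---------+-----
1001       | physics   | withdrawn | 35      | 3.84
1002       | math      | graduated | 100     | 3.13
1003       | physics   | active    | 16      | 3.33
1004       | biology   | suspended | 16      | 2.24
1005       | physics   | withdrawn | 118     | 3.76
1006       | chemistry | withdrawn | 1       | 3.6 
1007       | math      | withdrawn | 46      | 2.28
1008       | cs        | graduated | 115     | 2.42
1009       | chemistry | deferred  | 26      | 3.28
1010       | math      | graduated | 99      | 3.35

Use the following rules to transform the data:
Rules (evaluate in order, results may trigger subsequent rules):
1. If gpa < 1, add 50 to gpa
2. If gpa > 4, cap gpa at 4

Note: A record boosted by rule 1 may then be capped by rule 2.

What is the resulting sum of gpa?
31.23

Step 1: Apply rule 1 to records with gpa < 1
  - 0 records get bonus of 50
  - Of these, 0 records then exceed 4 and get capped
Step 2: Apply rule 2 to records with gpa > 4
  - 0 records (original) are capped
Step 3: Calculate final sum = 31.23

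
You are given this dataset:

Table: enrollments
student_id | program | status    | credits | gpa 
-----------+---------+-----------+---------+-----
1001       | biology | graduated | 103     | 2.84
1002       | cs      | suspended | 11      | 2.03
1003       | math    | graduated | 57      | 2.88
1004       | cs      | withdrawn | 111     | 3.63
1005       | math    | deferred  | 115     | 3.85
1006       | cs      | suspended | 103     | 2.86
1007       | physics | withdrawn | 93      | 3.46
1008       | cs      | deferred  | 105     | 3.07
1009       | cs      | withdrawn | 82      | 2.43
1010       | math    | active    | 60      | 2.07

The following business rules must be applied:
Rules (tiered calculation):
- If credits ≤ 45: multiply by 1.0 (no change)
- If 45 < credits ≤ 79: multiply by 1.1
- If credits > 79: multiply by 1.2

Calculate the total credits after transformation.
994.1

Step 1: Tier 1 (credits ≤ 45): 1 records, sum = 11 × 1.0 = 11.0
Step 2: Tier 2 (45 < credits ≤ 79): 2 records, sum = 117 × 1.1 = 128.7
Step 3: Tier 3 (credits > 79): 7 records, sum = 712 × 1.2 = 854.4
Step 4: Final sum = 11.0 + 128.7 + 854.4 = 994.1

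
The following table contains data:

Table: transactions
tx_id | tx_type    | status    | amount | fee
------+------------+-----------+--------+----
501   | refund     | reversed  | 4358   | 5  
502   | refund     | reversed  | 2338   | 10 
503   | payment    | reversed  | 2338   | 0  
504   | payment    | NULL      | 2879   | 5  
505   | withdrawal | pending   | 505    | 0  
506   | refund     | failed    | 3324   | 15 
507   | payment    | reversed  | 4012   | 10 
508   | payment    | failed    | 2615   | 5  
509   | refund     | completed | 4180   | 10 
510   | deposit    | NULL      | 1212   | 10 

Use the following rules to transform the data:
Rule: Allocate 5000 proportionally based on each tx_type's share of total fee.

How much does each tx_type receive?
deposit: 714.29, payment: 1428.57, refund: 2857.14, withdrawal: 0.0

Step 1: Calculate total fee = 70
Step 2: Calculate each tx_type's proportion:
  deposit: 10/70 = 14.29% → 714.29
  payment: 20/70 = 28.57% → 1428.57
  refund: 40/70 = 57.14% → 2857.14
  withdrawal: 0/70 = 0.00% → 0.0
Step 3: Verify: sum of allocations ≈ 5000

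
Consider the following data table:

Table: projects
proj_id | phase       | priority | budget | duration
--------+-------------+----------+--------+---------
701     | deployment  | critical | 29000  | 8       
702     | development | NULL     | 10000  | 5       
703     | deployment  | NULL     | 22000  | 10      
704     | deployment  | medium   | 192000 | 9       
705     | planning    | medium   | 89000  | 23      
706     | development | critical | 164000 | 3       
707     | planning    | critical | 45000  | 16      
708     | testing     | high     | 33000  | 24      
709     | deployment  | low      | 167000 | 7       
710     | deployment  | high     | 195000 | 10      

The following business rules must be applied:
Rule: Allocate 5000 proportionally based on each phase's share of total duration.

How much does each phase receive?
deployment: 1913.04, development: 347.83, planning: 1695.65, testing: 1043.48

Step 1: Calculate total duration = 115
Step 2: Calculate each phase's proportion:
  deployment: 44/115 = 38.26% → 1913.04
  development: 8/115 = 6.96% → 347.83
  planning: 39/115 = 33.91% → 1695.65
  testing: 24/115 = 20.87% → 1043.48
Step 3: Verify: sum of allocations ≈ 5000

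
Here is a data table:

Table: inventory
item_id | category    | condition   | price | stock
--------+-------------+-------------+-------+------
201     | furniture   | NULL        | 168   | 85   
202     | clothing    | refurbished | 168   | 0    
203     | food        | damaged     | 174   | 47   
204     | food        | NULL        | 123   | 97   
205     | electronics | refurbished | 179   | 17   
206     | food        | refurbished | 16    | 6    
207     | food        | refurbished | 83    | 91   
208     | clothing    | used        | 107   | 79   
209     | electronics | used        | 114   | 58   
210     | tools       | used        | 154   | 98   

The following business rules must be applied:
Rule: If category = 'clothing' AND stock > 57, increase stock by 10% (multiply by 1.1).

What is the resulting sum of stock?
585.9

Step 1: Find records where category = 'clothing' AND stock > 57
Step 2: 1 records match, summing to 79
Step 3: After multiplier: 79 × 1.1 = 86.9
Step 4: Unaffected records sum: 499
Step 5: Final sum = 86.9 + 499 = 585.9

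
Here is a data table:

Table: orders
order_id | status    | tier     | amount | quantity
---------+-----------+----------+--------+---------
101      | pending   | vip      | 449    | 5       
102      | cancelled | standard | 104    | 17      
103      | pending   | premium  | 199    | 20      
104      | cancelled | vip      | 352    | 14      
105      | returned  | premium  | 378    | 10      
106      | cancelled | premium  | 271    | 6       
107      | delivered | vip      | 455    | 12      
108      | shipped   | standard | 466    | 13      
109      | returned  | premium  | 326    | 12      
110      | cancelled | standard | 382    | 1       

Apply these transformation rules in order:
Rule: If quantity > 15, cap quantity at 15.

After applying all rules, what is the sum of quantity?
103

Step 1: 2 records have quantity > 15
Step 2: These records originally summed to 37
Step 3: After capping: 2 × 15 = 30
Step 4: Unaffected records sum: 73
Step 5: Final sum = 30 + 73 = 103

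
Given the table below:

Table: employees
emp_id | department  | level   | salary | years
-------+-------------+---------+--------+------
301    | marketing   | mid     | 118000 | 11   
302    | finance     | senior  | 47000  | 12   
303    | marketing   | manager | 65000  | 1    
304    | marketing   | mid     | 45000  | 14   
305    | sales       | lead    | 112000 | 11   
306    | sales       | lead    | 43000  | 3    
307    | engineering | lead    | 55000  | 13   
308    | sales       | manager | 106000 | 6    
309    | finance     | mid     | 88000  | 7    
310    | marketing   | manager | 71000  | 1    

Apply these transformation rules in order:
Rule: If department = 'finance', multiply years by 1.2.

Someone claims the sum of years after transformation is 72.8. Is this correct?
No, the correct result is 82.8.

Step 1: Calculate the correct sum after transformation
Step 2: Apply multiplier 1.2 to records where department = 'finance'
Step 3: Correct result = 82.8
Step 4: Claimed result = 72.8
Step 5: 82.8 ≠ 72.8
Conclusion: The claimed result is incorrect. The correct answer is 82.8.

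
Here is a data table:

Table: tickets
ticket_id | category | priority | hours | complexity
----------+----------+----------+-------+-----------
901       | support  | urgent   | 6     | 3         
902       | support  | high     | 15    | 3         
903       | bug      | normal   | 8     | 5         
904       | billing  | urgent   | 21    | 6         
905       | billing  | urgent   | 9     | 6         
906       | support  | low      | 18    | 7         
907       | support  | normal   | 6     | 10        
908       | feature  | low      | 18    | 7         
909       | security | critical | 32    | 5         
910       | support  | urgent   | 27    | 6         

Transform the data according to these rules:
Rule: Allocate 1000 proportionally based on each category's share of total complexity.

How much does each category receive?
billing: 206.9, bug: 86.21, feature: 120.69, security: 86.21, support: 500.0

Step 1: Calculate total complexity = 58
Step 2: Calculate each category's proportion:
  billing: 12/58 = 20.69% → 206.9
  bug: 5/58 = 8.62% → 86.21
  feature: 7/58 = 12.07% → 120.69
  security: 5/58 = 8.62% → 86.21
  support: 29/58 = 50.00% → 500.0
Step 3: Verify: sum of allocations ≈ 1000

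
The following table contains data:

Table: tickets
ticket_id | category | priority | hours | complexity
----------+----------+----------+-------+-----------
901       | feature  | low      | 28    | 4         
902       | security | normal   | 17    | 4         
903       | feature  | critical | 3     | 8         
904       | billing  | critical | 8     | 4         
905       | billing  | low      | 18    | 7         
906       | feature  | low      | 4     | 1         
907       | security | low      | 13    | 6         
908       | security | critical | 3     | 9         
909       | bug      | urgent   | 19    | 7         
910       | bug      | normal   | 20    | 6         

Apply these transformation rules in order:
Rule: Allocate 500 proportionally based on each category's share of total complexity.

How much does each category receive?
billing: 98.21, bug: 116.07, feature: 116.07, security: 169.64

Step 1: Calculate total complexity = 56
Step 2: Calculate each category's proportion:
  billing: 11/56 = 19.64% → 98.21
  bug: 13/56 = 23.21% → 116.07
  feature: 13/56 = 23.21% → 116.07
  security: 19/56 = 33.93% → 169.64
Step 3: Verify: sum of allocations ≈ 500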